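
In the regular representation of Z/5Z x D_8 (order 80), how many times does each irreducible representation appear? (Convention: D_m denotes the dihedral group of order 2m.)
Each irreducible V_i of dimension d_i appears with multiplicity d_i, i.e. rho_reg = (direct sum over all irreducibles V_i) d_i V_i. The irreducible dimensions for Z/5Z x D_8 are 1, 1, 1, 1, 1, 1, 1, 1, 1, 1, 1, 1, 1, 1, 1, 1, 1, 1, 1, 1, 2, 2, 2, 2, 2, 2, 2, 2, 2, 2, 2, 2, 2, 2, 2: 20 irreducibles of dimension 1, each with multiplicity 1; 15 irreducibles of dimension 2, each with multiplicity 2. Total dimension 20*1*1 + 15*2*2 = 80 = |G|.

Solution. General theorem: in the regular representation of a finite group G, each irreducible appears with multiplicity equal to its dimension. Check: dim(rho_reg) = sum d_i^2 = 1 + 1 + 1 + 1 + 1 + 1 + 1 + 1 + 1 + 1 + 1 + 1 + 1 + 1 + 1 + 1 + 1 + 1 + 1 + 1 + 4 + 4 + 4 + 4 + 4 + 4 + 4 + 4 + 4 + 4 + 4 + 4 + 4 + 4 + 4 = 80 = |G|.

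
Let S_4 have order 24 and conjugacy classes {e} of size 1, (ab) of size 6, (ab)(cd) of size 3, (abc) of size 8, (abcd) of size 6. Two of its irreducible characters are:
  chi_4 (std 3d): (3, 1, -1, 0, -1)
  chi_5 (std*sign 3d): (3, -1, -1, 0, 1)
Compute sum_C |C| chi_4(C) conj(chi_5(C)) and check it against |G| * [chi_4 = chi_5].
Sum = 0; so <chi_4, chi_5> = 0 (distinct irreducibles are orthogonal).

Justification: Compute term by term over conjugacy classes (|C| * chi_4(C) * conj(chi_5(C))):
  1*(3)*conj(3) + 6*(1)*conj(-1) + 3*(-1)*conj(-1) + 8*(0)*conj(0) + 6*(-1)*conj(1)
  = (9) + (-6) + (3) + (0) + (-6)
  = 0.
Dividing by |G| = 24 gives 0/24 = 0, matching the row-orthogonality relation <chi_4, chi_5> = [chi_4 = chi_5].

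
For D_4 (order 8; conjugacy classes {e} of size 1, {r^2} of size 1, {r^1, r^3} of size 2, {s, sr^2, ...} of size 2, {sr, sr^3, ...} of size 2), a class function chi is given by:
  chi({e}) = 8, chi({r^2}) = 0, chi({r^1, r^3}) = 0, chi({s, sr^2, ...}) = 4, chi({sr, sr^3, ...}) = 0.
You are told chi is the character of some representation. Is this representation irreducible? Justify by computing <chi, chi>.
Not irreducible (reducible): <chi, chi> = 12 > 1.

Details: <chi, chi> = (1/|G|) sum_C |C| * |chi(C)|^2 = (1/8)[1*|8|^2 + 1*|0|^2 + 2*|0|^2 + 2*|4|^2 + 2*|0|^2]
  = (1/8)[(64) + (0) + (0) + (32) + (0)] = 96/8 = 12.
A character is irreducible iff <chi, chi> = 1, so this representation is reducible.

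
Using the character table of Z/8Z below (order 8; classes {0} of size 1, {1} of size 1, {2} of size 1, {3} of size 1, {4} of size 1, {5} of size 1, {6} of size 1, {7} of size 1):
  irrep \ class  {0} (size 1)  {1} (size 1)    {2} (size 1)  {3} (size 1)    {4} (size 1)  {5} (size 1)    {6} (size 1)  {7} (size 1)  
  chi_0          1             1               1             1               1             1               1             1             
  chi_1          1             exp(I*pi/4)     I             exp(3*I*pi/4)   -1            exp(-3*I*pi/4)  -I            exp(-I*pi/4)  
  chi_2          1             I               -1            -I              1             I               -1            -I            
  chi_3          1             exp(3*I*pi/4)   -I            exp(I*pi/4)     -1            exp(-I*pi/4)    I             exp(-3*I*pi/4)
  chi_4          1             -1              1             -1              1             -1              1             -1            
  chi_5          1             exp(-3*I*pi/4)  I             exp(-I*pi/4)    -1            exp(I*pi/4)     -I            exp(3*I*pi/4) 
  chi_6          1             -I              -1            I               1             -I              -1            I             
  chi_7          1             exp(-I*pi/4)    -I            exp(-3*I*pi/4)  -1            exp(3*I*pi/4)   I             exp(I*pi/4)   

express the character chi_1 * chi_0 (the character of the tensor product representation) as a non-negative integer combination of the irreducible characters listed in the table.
chi_1 tensor chi_0 = chi_1 (all other irreducibles have multiplicity 0).

Derivation: The character of a tensor product is the pointwise product (chi_1 * chi_0)(C) = chi_1(C) * chi_0(C):
  {0}: (1)*(1), {1}: (exp(I*pi/4))*(1), {2}: (I)*(1), {3}: (exp(3*I*pi/4))*(1), {4}: (-1)*(1), {5}: (exp(-3*I*pi/4))*(1), {6}: (-I)*(1), {7}: (exp(-I*pi/4))*(1)
so (chi_1 * chi_0) takes values
  {0} -> 1, {1} -> exp(I*pi/4), {2} -> I, {3} -> exp(3*I*pi/4), {4} -> -1, {5} -> exp(-3*I*pi/4), {6} -> -I, {7} -> exp(-I*pi/4).
Now take the inner product of this character with each irreducible chi from the table, <chi_1*chi_0, chi> = (1/8) sum_C |C| (chi_1*chi_0)(C) conj(chi(C)):
  <chi_1*chi_0, chi_0> = (1/8)[1*(1)*conj(1) + 1*(exp(I*pi/4))*conj(1) + 1*(I)*conj(1) + 1*(exp(3*I*pi/4))*conj(1) + 1*(-1)*conj(1) + 1*(exp(-3*I*pi/4))*conj(1) + 1*(-I)*conj(1) + 1*(exp(-I*pi/4))*conj(1)]
      = (1/8)[(1) + (exp(I*pi/4)) + (I) + (exp(3*I*pi/4)) + (-1) + (exp(-3*I*pi/4)) + (-I) + (exp(-I*pi/4))] = 0/8 = 0
  <chi_1*chi_0, chi_1> = (1/8)[1*(1)*conj(1) + 1*(exp(I*pi/4))*conj(exp(I*pi/4)) + 1*(I)*conj(I) + 1*(exp(3*I*pi/4))*conj(exp(3*I*pi/4)) + 1*(-1)*conj(-1) + 1*(exp(-3*I*pi/4))*conj(exp(-3*I*pi/4)) + 1*(-I)*conj(-I) + 1*(exp(-I*pi/4))*conj(exp(-I*pi/4))]
      = (1/8)[(1) + (1) + (1) + (1) + (1) + (1) + (1) + (1)] = 8/8 = 1
  <chi_1*chi_0, chi_2> = (1/8)[1*(1)*conj(1) + 1*(exp(I*pi/4))*conj(I) + 1*(I)*conj(-1) + 1*(exp(3*I*pi/4))*conj(-I) + 1*(-1)*conj(1) + 1*(exp(-3*I*pi/4))*conj(I) + 1*(-I)*conj(-1) + 1*(exp(-I*pi/4))*conj(-I)]
      = (1/8)[(1) + (-exp(3*I*pi/4)) + (-I) + (exp(-3*I*pi/4)) + (-1) + (-exp(-I*pi/4)) + (I) + (exp(I*pi/4))] = 0/8 = 0
  <chi_1*chi_0, chi_3> = (1/8)[1*(1)*conj(1) + 1*(exp(I*pi/4))*conj(exp(3*I*pi/4)) + 1*(I)*conj(-I) + 1*(exp(3*I*pi/4))*conj(exp(I*pi/4)) + 1*(-1)*conj(-1) + 1*(exp(-3*I*pi/4))*conj(exp(-I*pi/4)) + 1*(-I)*conj(I) + 1*(exp(-I*pi/4))*conj(exp(-3*I*pi/4))]
      = (1/8)[(1) + (-I) + (-1) + (I) + (1) + (-I) + (-1) + (I)] = 0/8 = 0
  <chi_1*chi_0, chi_4> = (1/8)[1*(1)*conj(1) + 1*(exp(I*pi/4))*conj(-1) + 1*(I)*conj(1) + 1*(exp(3*I*pi/4))*conj(-1) + 1*(-1)*conj(1) + 1*(exp(-3*I*pi/4))*conj(-1) + 1*(-I)*conj(1) + 1*(exp(-I*pi/4))*conj(-1)]
      = (1/8)[(1) + (-exp(I*pi/4)) + (I) + (-exp(3*I*pi/4)) + (-1) + (-exp(-3*I*pi/4)) + (-I) + (-exp(-I*pi/4))] = 0/8 = 0
  <chi_1*chi_0, chi_5> = (1/8)[1*(1)*conj(1) + 1*(exp(I*pi/4))*conj(exp(-3*I*pi/4)) + 1*(I)*conj(I) + 1*(exp(3*I*pi/4))*conj(exp(-I*pi/4)) + 1*(-1)*conj(-1) + 1*(exp(-3*I*pi/4))*conj(exp(I*pi/4)) + 1*(-I)*conj(-I) + 1*(exp(-I*pi/4))*conj(exp(3*I*pi/4))]
      = (1/8)[(1) + (-1) + (1) + (-1) + (1) + (-1) + (1) + (-1)] = 0/8 = 0
  <chi_1*chi_0, chi_6> = (1/8)[1*(1)*conj(1) + 1*(exp(I*pi/4))*conj(-I) + 1*(I)*conj(-1) + 1*(exp(3*I*pi/4))*conj(I) + 1*(-1)*conj(1) + 1*(exp(-3*I*pi/4))*conj(-I) + 1*(-I)*conj(-1) + 1*(exp(-I*pi/4))*conj(I)]
      = (1/8)[(1) + (exp(3*I*pi/4)) + (-I) + (-exp(-3*I*pi/4)) + (-1) + (exp(-I*pi/4)) + (I) + (-exp(I*pi/4))] = 0/8 = 0
  <chi_1*chi_0, chi_7> = (1/8)[1*(1)*conj(1) + 1*(exp(I*pi/4))*conj(exp(-I*pi/4)) + 1*(I)*conj(-I) + 1*(exp(3*I*pi/4))*conj(exp(-3*I*pi/4)) + 1*(-1)*conj(-1) + 1*(exp(-3*I*pi/4))*conj(exp(3*I*pi/4)) + 1*(-I)*conj(I) + 1*(exp(-I*pi/4))*conj(exp(I*pi/4))]
      = (1/8)[(1) + (I) + (-1) + (-I) + (1) + (I) + (-1) + (-I)] = 0/8 = 0
(Exp terms are combined using exp(i*s)*conj(exp(i*t)) = exp(i*(s-t)), and sums of them are collapsed using the identity that for every m > 1 the m distinct m-th roots of unity sum to 0, e.g. 1 + exp(2*I*pi/3) + exp(-2*I*pi/3) = 0.)
Hence the multiplicities are chi_1: 1. Dimension check: dim(chi_1)*dim(chi_0) = 1*1 = 1 and sum (mult * dim) = 1*1 = 1.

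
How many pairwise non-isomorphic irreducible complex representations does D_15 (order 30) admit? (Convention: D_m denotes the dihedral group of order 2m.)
9

The number of irreducible complex representations of a finite group equals its number of conjugacy classes. D_15 has 9 conjugacy classes ((n+3)/2 for n odd), so D_15 (order 30) has exactly 9 irreducible complex representations.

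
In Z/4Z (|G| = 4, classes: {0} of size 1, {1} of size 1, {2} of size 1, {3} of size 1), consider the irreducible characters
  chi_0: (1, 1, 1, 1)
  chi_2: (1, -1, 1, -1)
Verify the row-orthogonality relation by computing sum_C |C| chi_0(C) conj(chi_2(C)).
Sum = 0; so <chi_0, chi_2> = 0 (distinct irreducibles are orthogonal).

Reasoning: Compute term by term over conjugacy classes (|C| * chi_0(C) * conj(chi_2(C))):
  1*(1)*conj(1) + 1*(1)*conj(-1) + 1*(1)*conj(1) + 1*(1)*conj(-1)
  = (1) + (-1) + (1) + (-1)
  = 0.
(Exp terms are combined using exp(i*s)*conj(exp(i*t)) = exp(i*(s-t)), and sums of them are collapsed using the identity that for every m > 1 the m distinct m-th roots of unity sum to 0, e.g. 1 + exp(2*I*pi/3) + exp(-2*I*pi/3) = 0.)
Dividing by |G| = 4 gives 0/4 = 0, matching the row-orthogonality relation <chi_0, chi_2> = [chi_0 = chi_2].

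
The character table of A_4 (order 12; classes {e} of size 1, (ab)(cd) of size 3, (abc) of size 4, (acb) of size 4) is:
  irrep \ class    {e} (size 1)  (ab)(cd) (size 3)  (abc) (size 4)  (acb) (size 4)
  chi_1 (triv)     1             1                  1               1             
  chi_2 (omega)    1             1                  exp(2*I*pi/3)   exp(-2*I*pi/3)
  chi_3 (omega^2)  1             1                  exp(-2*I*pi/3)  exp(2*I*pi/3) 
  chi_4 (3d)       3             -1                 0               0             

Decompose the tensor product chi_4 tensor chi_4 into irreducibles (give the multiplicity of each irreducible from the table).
chi_4 tensor chi_4 = chi_1 + chi_2 + chi_3 + 2*chi_4 (all other irreducibles have multiplicity 0).

Why: The character of a tensor product is the pointwise product (chi_4 * chi_4)(C) = chi_4(C) * chi_4(C):
  {e}: (3)*(3), (ab)(cd): (-1)*(-1), (abc): (0)*(0), (acb): (0)*(0)
so (chi_4 * chi_4) takes values
  {e} -> 9, (ab)(cd) -> 1, (abc) -> 0, (acb) -> 0.
Now take the inner product of this character with each irreducible chi from the table, <chi_4*chi_4, chi> = (1/12) sum_C |C| (chi_4*chi_4)(C) conj(chi(C)):
  <chi_4*chi_4, chi_1> = (1/12)[1*(9)*conj(1) + 3*(1)*conj(1) + 4*(0)*conj(1) + 4*(0)*conj(1)]
      = (1/12)[(9) + (3) + (0) + (0)] = 12/12 = 1
  <chi_4*chi_4, chi_2> = (1/12)[1*(9)*conj(1) + 3*(1)*conj(1) + 4*(0)*conj(exp(2*I*pi/3)) + 4*(0)*conj(exp(-2*I*pi/3))]
      = (1/12)[(9) + (3) + (0) + (0)] = 12/12 = 1
  <chi_4*chi_4, chi_3> = (1/12)[1*(9)*conj(1) + 3*(1)*conj(1) + 4*(0)*conj(exp(-2*I*pi/3)) + 4*(0)*conj(exp(2*I*pi/3))]
      = (1/12)[(9) + (3) + (0) + (0)] = 12/12 = 1
  <chi_4*chi_4, chi_4> = (1/12)[1*(9)*conj(3) + 3*(1)*conj(-1) + 4*(0)*conj(0) + 4*(0)*conj(0)]
      = (1/12)[(27) + (-3) + (0) + (0)] = 24/12 = 2
(Exp terms are combined using exp(i*s)*conj(exp(i*t)) = exp(i*(s-t)), and sums of them are collapsed using the identity that for every m > 1 the m distinct m-th roots of unity sum to 0, e.g. 1 + exp(2*I*pi/3) + exp(-2*I*pi/3) = 0.)
Hence the multiplicities are chi_1: 1, chi_2: 1, chi_3: 1, chi_4: 2. Dimension check: dim(chi_4)*dim(chi_4) = 3*3 = 9 and sum (mult * dim) = 1*1 + 1*1 + 1*1 + 2*3 = 9.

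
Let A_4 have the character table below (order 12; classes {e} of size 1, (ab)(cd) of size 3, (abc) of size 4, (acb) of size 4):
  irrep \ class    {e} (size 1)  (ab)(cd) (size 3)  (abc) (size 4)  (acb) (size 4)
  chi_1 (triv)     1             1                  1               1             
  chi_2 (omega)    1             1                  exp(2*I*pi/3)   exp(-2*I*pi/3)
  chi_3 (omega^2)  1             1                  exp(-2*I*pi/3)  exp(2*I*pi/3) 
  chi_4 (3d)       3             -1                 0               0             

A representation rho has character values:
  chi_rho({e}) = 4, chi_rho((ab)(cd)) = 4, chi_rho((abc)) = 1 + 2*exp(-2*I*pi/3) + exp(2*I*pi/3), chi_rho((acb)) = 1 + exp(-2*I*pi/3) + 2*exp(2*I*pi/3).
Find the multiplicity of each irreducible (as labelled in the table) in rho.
Multiplicities: chi_1: 1, chi_2: 1, chi_3: 2, chi_4: 0.

Use <chi_rho, chi> = (1/|G|) sum_C |C| * chi_rho(C) * conj(chi(C)) with |G| = 12 for each irreducible chi in the table:
  <chi_rho, chi_1> = (1/12)[1*(4)*conj(1) + 3*(4)*conj(1) + 4*(1 + 2*exp(-2*I*pi/3) + exp(2*I*pi/3))*conj(1) + 4*(1 + exp(-2*I*pi/3) + 2*exp(2*I*pi/3))*conj(1)]
      = (1/12)[(4) + (12) + (4 + 8*exp(-2*I*pi/3) + 4*exp(2*I*pi/3)) + (4 + 4*exp(-2*I*pi/3) + 8*exp(2*I*pi/3))] = 12/12 = 1
  <chi_rho, chi_2> = (1/12)[1*(4)*conj(1) + 3*(4)*conj(1) + 4*(1 + 2*exp(-2*I*pi/3) + exp(2*I*pi/3))*conj(exp(2*I*pi/3)) + 4*(1 + exp(-2*I*pi/3) + 2*exp(2*I*pi/3))*conj(exp(-2*I*pi/3))]
      = (1/12)[(4) + (12) + (4 + 4*exp(-2*I*pi/3) + 8*exp(2*I*pi/3)) + (4 + 8*exp(-2*I*pi/3) + 4*exp(2*I*pi/3))] = 12/12 = 1
  <chi_rho, chi_3> = (1/12)[1*(4)*conj(1) + 3*(4)*conj(1) + 4*(1 + 2*exp(-2*I*pi/3) + exp(2*I*pi/3))*conj(exp(-2*I*pi/3)) + 4*(1 + exp(-2*I*pi/3) + 2*exp(2*I*pi/3))*conj(exp(2*I*pi/3))]
      = (1/12)[(4) + (12) + (4) + (4)] = 24/12 = 2
  <chi_rho, chi_4> = (1/12)[1*(4)*conj(3) + 3*(4)*conj(-1) + 4*(1 + 2*exp(-2*I*pi/3) + exp(2*I*pi/3))*conj(0) + 4*(1 + exp(-2*I*pi/3) + 2*exp(2*I*pi/3))*conj(0)]
      = (1/12)[(12) + (-12) + (0) + (0)] = 0/12 = 0
(Exp terms are combined using exp(i*s)*conj(exp(i*t)) = exp(i*(s-t)), and sums of them are collapsed using the identity that for every m > 1 the m distinct m-th roots of unity sum to 0, e.g. 1 + exp(2*I*pi/3) + exp(-2*I*pi/3) = 0.)
Dimension check: dim(rho) = sum (mult * dim) = 1*1 + 1*1 + 2*1 + 0*3 = 4 = chi_rho(e) = 4.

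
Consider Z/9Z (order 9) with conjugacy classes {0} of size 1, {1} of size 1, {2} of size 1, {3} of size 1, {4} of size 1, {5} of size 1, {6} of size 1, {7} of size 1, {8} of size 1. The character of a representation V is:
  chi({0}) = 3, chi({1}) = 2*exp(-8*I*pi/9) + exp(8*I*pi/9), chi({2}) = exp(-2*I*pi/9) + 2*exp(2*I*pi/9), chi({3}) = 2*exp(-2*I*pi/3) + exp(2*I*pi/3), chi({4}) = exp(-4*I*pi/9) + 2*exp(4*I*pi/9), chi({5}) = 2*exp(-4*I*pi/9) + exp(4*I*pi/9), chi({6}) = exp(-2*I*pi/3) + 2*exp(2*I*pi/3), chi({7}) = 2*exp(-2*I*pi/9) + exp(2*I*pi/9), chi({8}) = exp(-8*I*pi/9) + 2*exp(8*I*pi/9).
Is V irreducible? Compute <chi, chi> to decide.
Not irreducible (reducible): <chi, chi> = 5 > 1.

Argument: <chi, chi> = (1/|G|) sum_C |C| * |chi(C)|^2 = (1/9)[1*|3|^2 + 1*|2*exp(-8*I*pi/9) + exp(8*I*pi/9)|^2 + 1*|exp(-2*I*pi/9) + 2*exp(2*I*pi/9)|^2 + 1*|2*exp(-2*I*pi/3) + exp(2*I*pi/3)|^2 + 1*|exp(-4*I*pi/9) + 2*exp(4*I*pi/9)|^2 + 1*|2*exp(-4*I*pi/9) + exp(4*I*pi/9)|^2 + 1*|exp(-2*I*pi/3) + 2*exp(2*I*pi/3)|^2 + 1*|2*exp(-2*I*pi/9) + exp(2*I*pi/9)|^2 + 1*|exp(-8*I*pi/9) + 2*exp(8*I*pi/9)|^2]
  = (1/9)[(9) + (5 + 2*exp(-2*I*pi/9) + 2*exp(2*I*pi/9)) + (5 + 2*exp(-4*I*pi/9) + 2*exp(4*I*pi/9)) + (3) + (5 + 2*exp(-8*I*pi/9) + 2*exp(8*I*pi/9)) + (5 + 2*exp(-8*I*pi/9) + 2*exp(8*I*pi/9)) + (3) + (5 + 2*exp(-4*I*pi/9) + 2*exp(4*I*pi/9)) + (5 + 2*exp(-2*I*pi/9) + 2*exp(2*I*pi/9))] = 45/9 = 5.
(Exp terms are combined using exp(i*s)*conj(exp(i*t)) = exp(i*(s-t)), and sums of them are collapsed using the identity that for every m > 1 the m distinct m-th roots of unity sum to 0, e.g. 1 + exp(2*I*pi/3) + exp(-2*I*pi/3) = 0.)
A character is irreducible iff <chi, chi> = 1, so this representation is reducible.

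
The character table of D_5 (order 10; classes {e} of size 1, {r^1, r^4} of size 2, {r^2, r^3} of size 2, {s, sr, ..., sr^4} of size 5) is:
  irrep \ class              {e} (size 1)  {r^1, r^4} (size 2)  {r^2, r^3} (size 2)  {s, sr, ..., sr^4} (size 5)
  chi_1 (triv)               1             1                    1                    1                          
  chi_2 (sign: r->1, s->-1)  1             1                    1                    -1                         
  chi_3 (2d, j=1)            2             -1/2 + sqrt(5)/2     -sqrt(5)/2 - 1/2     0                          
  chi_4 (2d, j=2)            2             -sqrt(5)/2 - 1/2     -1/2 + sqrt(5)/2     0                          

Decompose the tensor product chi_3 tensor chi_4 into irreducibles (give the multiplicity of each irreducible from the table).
chi_3 tensor chi_4 = chi_3 + chi_4 (all other irreducibles have multiplicity 0).

Proof sketch: The character of a tensor product is the pointwise product (chi_3 * chi_4)(C) = chi_3(C) * chi_4(C):
  {e}: (2)*(2), {r^1, r^4}: (-1/2 + sqrt(5)/2)*(-sqrt(5)/2 - 1/2), {r^2, r^3}: (-sqrt(5)/2 - 1/2)*(-1/2 + sqrt(5)/2), {s, sr, ..., sr^4}: (0)*(0)
so (chi_3 * chi_4) takes values
  {e} -> 4, {r^1, r^4} -> -1, {r^2, r^3} -> -1, {s, sr, ..., sr^4} -> 0.
Now take the inner product of this character with each irreducible chi from the table, <chi_3*chi_4, chi> = (1/10) sum_C |C| (chi_3*chi_4)(C) conj(chi(C)):
  <chi_3*chi_4, chi_1> = (1/10)[1*(4)*conj(1) + 2*(-1)*conj(1) + 2*(-1)*conj(1) + 5*(0)*conj(1)]
      = (1/10)[(4) + (-2) + (-2) + (0)] = 0/10 = 0
  <chi_3*chi_4, chi_2> = (1/10)[1*(4)*conj(1) + 2*(-1)*conj(1) + 2*(-1)*conj(1) + 5*(0)*conj(-1)]
      = (1/10)[(4) + (-2) + (-2) + (0)] = 0/10 = 0
  <chi_3*chi_4, chi_3> = (1/10)[1*(4)*conj(2) + 2*(-1)*conj(-1/2 + sqrt(5)/2) + 2*(-1)*conj(-sqrt(5)/2 - 1/2) + 5*(0)*conj(0)]
      = (1/10)[(8) + (1 - sqrt(5)) + (1 + sqrt(5)) + (0)] = 10/10 = 1
  <chi_3*chi_4, chi_4> = (1/10)[1*(4)*conj(2) + 2*(-1)*conj(-sqrt(5)/2 - 1/2) + 2*(-1)*conj(-1/2 + sqrt(5)/2) + 5*(0)*conj(0)]
      = (1/10)[(8) + (1 + sqrt(5)) + (1 - sqrt(5)) + (0)] = 10/10 = 1
Hence the multiplicities are chi_3: 1, chi_4: 1. Dimension check: dim(chi_3)*dim(chi_4) = 2*2 = 4 and sum (mult * dim) = 1*2 + 1*2 = 4.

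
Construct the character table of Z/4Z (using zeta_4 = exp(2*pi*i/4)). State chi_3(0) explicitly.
Character table of Z/4Z (irreps indexed chi_0,...,chi_3 with chi_k(m) = zeta_4^(k*m), zeta_4 = exp(2*pi*i/4)):
  irrep \ class  {0} (size 1)  {1} (size 1)  {2} (size 1)  {3} (size 1)
  chi_0          1             1             1             1           
  chi_1          1             I             -1            -I          
  chi_2          1             -1            1             -1          
  chi_3          1             -I            -1            I           

Spot check: chi_3(0) = zeta_4^(3*0) = zeta_4^0 = 1.

Solution. Z/4Z is abelian, so all 4 irreducible complex representations are 1-dimensional. They are given by chi_k(m) = zeta_4^(k*m) for k = 0,...,3. Row orthogonality: sum_m chi_k(m) conj(chi_l(m)) = 4 * [k = l].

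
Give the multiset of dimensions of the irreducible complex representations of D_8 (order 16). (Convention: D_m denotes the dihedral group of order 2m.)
Dimensions: 1, 1, 1, 1, 2, 2, 2

Justification: There are 7 irreducibles (= number of conjugacy classes). Their dimensions d_i satisfy sum d_i^2 = |G| = 16: 1 + 1 + 1 + 1 + 4 + 4 + 4 = 16.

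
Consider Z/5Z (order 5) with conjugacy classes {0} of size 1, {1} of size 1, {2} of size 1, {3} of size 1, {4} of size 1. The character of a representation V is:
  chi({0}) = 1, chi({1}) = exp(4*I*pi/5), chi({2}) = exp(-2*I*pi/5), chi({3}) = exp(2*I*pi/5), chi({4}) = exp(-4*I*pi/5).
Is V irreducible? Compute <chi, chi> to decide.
Irreducible: <chi, chi> = 1.

Details: <chi, chi> = (1/|G|) sum_C |C| * |chi(C)|^2 = (1/5)[1*|1|^2 + 1*|exp(4*I*pi/5)|^2 + 1*|exp(-2*I*pi/5)|^2 + 1*|exp(2*I*pi/5)|^2 + 1*|exp(-4*I*pi/5)|^2]
  = (1/5)[(1) + (1) + (1) + (1) + (1)] = 5/5 = 1.
(Exp terms are combined using exp(i*s)*conj(exp(i*t)) = exp(i*(s-t)), and sums of them are collapsed using the identity that for every m > 1 the m distinct m-th roots of unity sum to 0, e.g. 1 + exp(2*I*pi/3) + exp(-2*I*pi/3) = 0.)
A character is irreducible iff <chi, chi> = 1, so this representation is irreducible.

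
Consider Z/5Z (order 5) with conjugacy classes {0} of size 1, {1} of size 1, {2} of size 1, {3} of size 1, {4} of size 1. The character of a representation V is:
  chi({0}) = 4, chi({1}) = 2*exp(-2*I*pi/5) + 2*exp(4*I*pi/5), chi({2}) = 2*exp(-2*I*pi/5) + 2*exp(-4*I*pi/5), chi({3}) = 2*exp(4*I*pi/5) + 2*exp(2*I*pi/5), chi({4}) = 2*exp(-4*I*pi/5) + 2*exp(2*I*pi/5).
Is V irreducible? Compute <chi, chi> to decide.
Not irreducible (reducible): <chi, chi> = 8 > 1.

Why: <chi, chi> = (1/|G|) sum_C |C| * |chi(C)|^2 = (1/5)[1*|4|^2 + 1*|2*exp(-2*I*pi/5) + 2*exp(4*I*pi/5)|^2 + 1*|2*exp(-2*I*pi/5) + 2*exp(-4*I*pi/5)|^2 + 1*|2*exp(4*I*pi/5) + 2*exp(2*I*pi/5)|^2 + 1*|2*exp(-4*I*pi/5) + 2*exp(2*I*pi/5)|^2]
  = (1/5)[(16) + (8 + 4*exp(-4*I*pi/5) + 4*exp(4*I*pi/5)) + (8 + 4*exp(-2*I*pi/5) + 4*exp(2*I*pi/5)) + (8 + 4*exp(-2*I*pi/5) + 4*exp(2*I*pi/5)) + (8 + 4*exp(-4*I*pi/5) + 4*exp(4*I*pi/5))] = 40/5 = 8.
(Exp terms are combined using exp(i*s)*conj(exp(i*t)) = exp(i*(s-t)), and sums of them are collapsed using the identity that for every m > 1 the m distinct m-th roots of unity sum to 0, e.g. 1 + exp(2*I*pi/3) + exp(-2*I*pi/3) = 0.)
A character is irreducible iff <chi, chi> = 1, so this representation is reducible.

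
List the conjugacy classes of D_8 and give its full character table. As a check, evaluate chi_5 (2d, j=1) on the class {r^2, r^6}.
Conjugacy classes: {e} of size 1, {r^4} of size 1, {r^1, r^7} of size 2, {r^2, r^6} of size 2, {r^3, r^5} of size 2, {s, sr^2, ...} of size 4, {sr, sr^3, ...} of size 4.
Character table:
  irrep \ class              {e} (size 1)  {r^4} (size 1)  {r^1, r^7} (size 2)  {r^2, r^6} (size 2)  {r^3, r^5} (size 2)  {s, sr^2, ...} (size 4)  {sr, sr^3, ...} (size 4)
  chi_1 (triv)               1             1               1                    1                    1                    1                        1                       
  chi_2 (sign: r->1, s->-1)  1             1               1                    1                    1                    -1                       -1                      
  chi_3 (r->-1, s->1)        1             1               -1                   1                    -1                   1                        -1                      
  chi_4 (r->-1, s->-1)       1             1               -1                   1                    -1                   -1                       1                       
  chi_5 (2d, j=1)            2             -2              sqrt(2)              0                    -sqrt(2)             0                        0                       
  chi_6 (2d, j=2)            2             2               0                    -2                   0                    0                        0                       
  chi_7 (2d, j=3)            2             -2              -sqrt(2)             0                    sqrt(2)              0                        0                       

Spot check: chi_5 (2d, j=1) on {r^2, r^6} = 0.

Solution. D_8 has order 2*8 = 16 with 7 conjugacy classes, hence 7 irreducibles. Sum of squared dims 1 + 1 + 1 + 1 + 4 + 4 + 4 = 16 = |G|. Linear characters come from the abelianisation; the 2-dimensional irreps have character r^k -> 2*cos(2*pi*j*k/8), reflections -> 0.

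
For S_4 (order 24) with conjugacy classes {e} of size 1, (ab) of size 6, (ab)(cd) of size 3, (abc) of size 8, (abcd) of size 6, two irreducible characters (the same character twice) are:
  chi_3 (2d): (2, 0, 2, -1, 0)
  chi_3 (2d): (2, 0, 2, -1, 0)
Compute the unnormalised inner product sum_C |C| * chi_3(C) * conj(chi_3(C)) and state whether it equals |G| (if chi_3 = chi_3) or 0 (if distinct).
Sum = 24 = |G| = 24; so <chi_3, chi_3> = 1 (norm-1 confirms irreducibility).

Argument: Compute term by term over conjugacy classes (|C| * chi_3(C) * conj(chi_3(C))):
  1*(2)*conj(2) + 6*(0)*conj(0) + 3*(2)*conj(2) + 8*(-1)*conj(-1) + 6*(0)*conj(0)
  = (4) + (0) + (12) + (8) + (0)
  = 24.
Dividing by |G| = 24 gives 24/24 = 1, matching the row-orthogonality relation <chi_3, chi_3> = [chi_3 = chi_3].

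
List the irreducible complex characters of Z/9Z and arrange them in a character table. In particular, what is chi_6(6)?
Character table of Z/9Z (irreps indexed chi_0,...,chi_8 with chi_k(m) = zeta_9^(k*m), zeta_9 = exp(2*pi*i/9)):
  irrep \ class  {0} (size 1)  {1} (size 1)    {2} (size 1)    {3} (size 1)    {4} (size 1)    {5} (size 1)    {6} (size 1)    {7} (size 1)    {8} (size 1)  
  chi_0          1             1               1               1               1               1               1               1               1             
  chi_1          1             exp(2*I*pi/9)   exp(4*I*pi/9)   exp(2*I*pi/3)   exp(8*I*pi/9)   exp(-8*I*pi/9)  exp(-2*I*pi/3)  exp(-4*I*pi/9)  exp(-2*I*pi/9)
  chi_2          1             exp(4*I*pi/9)   exp(8*I*pi/9)   exp(-2*I*pi/3)  exp(-2*I*pi/9)  exp(2*I*pi/9)   exp(2*I*pi/3)   exp(-8*I*pi/9)  exp(-4*I*pi/9)
  chi_3          1             exp(2*I*pi/3)   exp(-2*I*pi/3)  1               exp(2*I*pi/3)   exp(-2*I*pi/3)  1               exp(2*I*pi/3)   exp(-2*I*pi/3)
  chi_4          1             exp(8*I*pi/9)   exp(-2*I*pi/9)  exp(2*I*pi/3)   exp(-4*I*pi/9)  exp(4*I*pi/9)   exp(-2*I*pi/3)  exp(2*I*pi/9)   exp(-8*I*pi/9)
  chi_5          1             exp(-8*I*pi/9)  exp(2*I*pi/9)   exp(-2*I*pi/3)  exp(4*I*pi/9)   exp(-4*I*pi/9)  exp(2*I*pi/3)   exp(-2*I*pi/9)  exp(8*I*pi/9) 
  chi_6          1             exp(-2*I*pi/3)  exp(2*I*pi/3)   1               exp(-2*I*pi/3)  exp(2*I*pi/3)   1               exp(-2*I*pi/3)  exp(2*I*pi/3) 
  chi_7          1             exp(-4*I*pi/9)  exp(-8*I*pi/9)  exp(2*I*pi/3)   exp(2*I*pi/9)   exp(-2*I*pi/9)  exp(-2*I*pi/3)  exp(8*I*pi/9)   exp(4*I*pi/9) 
  chi_8          1             exp(-2*I*pi/9)  exp(-4*I*pi/9)  exp(-2*I*pi/3)  exp(-8*I*pi/9)  exp(8*I*pi/9)   exp(2*I*pi/3)   exp(4*I*pi/9)   exp(2*I*pi/9) 

Spot check: chi_6(6) = zeta_9^(6*6) = zeta_9^36 = 1.

Why: Z/9Z is abelian, so all 9 irreducible complex representations are 1-dimensional. They are given by chi_k(m) = zeta_9^(k*m) for k = 0,...,8. Row orthogonality: sum_m chi_k(m) conj(chi_l(m)) = 9 * [k = l].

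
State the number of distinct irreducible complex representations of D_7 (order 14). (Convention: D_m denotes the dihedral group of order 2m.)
5

Details: The number of irreducible complex representations of a finite group equals its number of conjugacy classes. D_7 has 5 conjugacy classes ((n+3)/2 for n odd), so D_7 (order 14) has exactly 5 irreducible complex representations.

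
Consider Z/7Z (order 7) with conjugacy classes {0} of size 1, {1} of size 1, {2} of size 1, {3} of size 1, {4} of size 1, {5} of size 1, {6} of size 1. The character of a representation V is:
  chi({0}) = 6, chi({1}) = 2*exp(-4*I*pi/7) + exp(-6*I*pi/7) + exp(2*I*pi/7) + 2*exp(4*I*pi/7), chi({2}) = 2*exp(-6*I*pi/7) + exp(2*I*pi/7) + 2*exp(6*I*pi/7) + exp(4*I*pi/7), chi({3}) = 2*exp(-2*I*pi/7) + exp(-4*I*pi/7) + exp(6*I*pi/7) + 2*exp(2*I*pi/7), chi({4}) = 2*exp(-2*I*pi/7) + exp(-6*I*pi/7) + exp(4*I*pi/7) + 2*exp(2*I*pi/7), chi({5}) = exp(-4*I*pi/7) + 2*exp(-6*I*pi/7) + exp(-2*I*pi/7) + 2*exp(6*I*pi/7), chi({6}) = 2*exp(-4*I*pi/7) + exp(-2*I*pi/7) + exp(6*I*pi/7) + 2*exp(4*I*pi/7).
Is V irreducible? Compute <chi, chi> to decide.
Not irreducible (reducible): <chi, chi> = 10 > 1.

Reasoning: <chi, chi> = (1/|G|) sum_C |C| * |chi(C)|^2 = (1/7)[1*|6|^2 + 1*|2*exp(-4*I*pi/7) + exp(-6*I*pi/7) + exp(2*I*pi/7) + 2*exp(4*I*pi/7)|^2 + 1*|2*exp(-6*I*pi/7) + exp(2*I*pi/7) + 2*exp(6*I*pi/7) + exp(4*I*pi/7)|^2 + 1*|2*exp(-2*I*pi/7) + exp(-4*I*pi/7) + exp(6*I*pi/7) + 2*exp(2*I*pi/7)|^2 + 1*|2*exp(-2*I*pi/7) + exp(-6*I*pi/7) + exp(4*I*pi/7) + 2*exp(2*I*pi/7)|^2 + 1*|exp(-4*I*pi/7) + 2*exp(-6*I*pi/7) + exp(-2*I*pi/7) + 2*exp(6*I*pi/7)|^2 + 1*|2*exp(-4*I*pi/7) + exp(-2*I*pi/7) + exp(6*I*pi/7) + 2*exp(4*I*pi/7)|^2]
  = (1/7)[(36) + (10 + 4*exp(-2*I*pi/7) + 7*exp(-6*I*pi/7) + 2*exp(-4*I*pi/7) + 2*exp(4*I*pi/7) + 7*exp(6*I*pi/7) + 4*exp(2*I*pi/7)) + (10 + 7*exp(-2*I*pi/7) + 4*exp(-4*I*pi/7) + 2*exp(-6*I*pi/7) + 2*exp(6*I*pi/7) + 4*exp(4*I*pi/7) + 7*exp(2*I*pi/7)) + (10 + 7*exp(-4*I*pi/7) + 4*exp(-6*I*pi/7) + 2*exp(-2*I*pi/7) + 2*exp(2*I*pi/7) + 4*exp(6*I*pi/7) + 7*exp(4*I*pi/7)) + (10 + 7*exp(-4*I*pi/7) + 4*exp(-6*I*pi/7) + 2*exp(-2*I*pi/7) + 2*exp(2*I*pi/7) + 4*exp(6*I*pi/7) + 7*exp(4*I*pi/7)) + (10 + 7*exp(-2*I*pi/7) + 4*exp(-4*I*pi/7) + 2*exp(-6*I*pi/7) + 2*exp(6*I*pi/7) + 4*exp(4*I*pi/7) + 7*exp(2*I*pi/7)) + (10 + 4*exp(-2*I*pi/7) + 7*exp(-6*I*pi/7) + 2*exp(-4*I*pi/7) + 2*exp(4*I*pi/7) + 7*exp(6*I*pi/7) + 4*exp(2*I*pi/7))] = 70/7 = 10.
(Exp terms are combined using exp(i*s)*conj(exp(i*t)) = exp(i*(s-t)), and sums of them are collapsed using the identity that for every m > 1 the m distinct m-th roots of unity sum to 0, e.g. 1 + exp(2*I*pi/3) + exp(-2*I*pi/3) = 0.)
A character is irreducible iff <chi, chi> = 1, so this representation is reducible.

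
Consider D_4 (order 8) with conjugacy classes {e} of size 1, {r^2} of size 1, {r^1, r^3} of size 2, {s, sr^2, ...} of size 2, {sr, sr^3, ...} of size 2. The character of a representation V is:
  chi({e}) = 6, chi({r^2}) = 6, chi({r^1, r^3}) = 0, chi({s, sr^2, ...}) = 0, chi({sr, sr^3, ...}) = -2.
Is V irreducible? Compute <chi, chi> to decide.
Not irreducible (reducible): <chi, chi> = 10 > 1.

Justification: <chi, chi> = (1/|G|) sum_C |C| * |chi(C)|^2 = (1/8)[1*|6|^2 + 1*|6|^2 + 2*|0|^2 + 2*|0|^2 + 2*|-2|^2]
  = (1/8)[(36) + (36) + (0) + (0) + (8)] = 80/8 = 10.
A character is irreducible iff <chi, chi> = 1, so this representation is reducible.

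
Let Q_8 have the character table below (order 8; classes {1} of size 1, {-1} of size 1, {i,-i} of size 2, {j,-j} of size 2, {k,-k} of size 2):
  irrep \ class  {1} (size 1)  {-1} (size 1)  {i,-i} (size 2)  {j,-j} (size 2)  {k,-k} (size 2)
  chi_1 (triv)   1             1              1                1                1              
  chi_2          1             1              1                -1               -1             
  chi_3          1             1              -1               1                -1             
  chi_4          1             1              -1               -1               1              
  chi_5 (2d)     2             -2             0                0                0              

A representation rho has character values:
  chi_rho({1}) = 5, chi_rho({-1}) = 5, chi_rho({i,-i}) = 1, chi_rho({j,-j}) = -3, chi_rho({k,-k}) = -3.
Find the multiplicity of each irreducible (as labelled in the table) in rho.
Multiplicities: chi_1: 0, chi_2: 3, chi_3: 1, chi_4: 1, chi_5: 0.

Details: Use <chi_rho, chi> = (1/|G|) sum_C |C| * chi_rho(C) * conj(chi(C)) with |G| = 8 for each irreducible chi in the table:
  <chi_rho, chi_1> = (1/8)[1*(5)*conj(1) + 1*(5)*conj(1) + 2*(1)*conj(1) + 2*(-3)*conj(1) + 2*(-3)*conj(1)]
      = (1/8)[(5) + (5) + (2) + (-6) + (-6)] = 0/8 = 0
  <chi_rho, chi_2> = (1/8)[1*(5)*conj(1) + 1*(5)*conj(1) + 2*(1)*conj(1) + 2*(-3)*conj(-1) + 2*(-3)*conj(-1)]
      = (1/8)[(5) + (5) + (2) + (6) + (6)] = 24/8 = 3
  <chi_rho, chi_3> = (1/8)[1*(5)*conj(1) + 1*(5)*conj(1) + 2*(1)*conj(-1) + 2*(-3)*conj(1) + 2*(-3)*conj(-1)]
      = (1/8)[(5) + (5) + (-2) + (-6) + (6)] = 8/8 = 1
  <chi_rho, chi_4> = (1/8)[1*(5)*conj(1) + 1*(5)*conj(1) + 2*(1)*conj(-1) + 2*(-3)*conj(-1) + 2*(-3)*conj(1)]
      = (1/8)[(5) + (5) + (-2) + (6) + (-6)] = 8/8 = 1
  <chi_rho, chi_5> = (1/8)[1*(5)*conj(2) + 1*(5)*conj(-2) + 2*(1)*conj(0) + 2*(-3)*conj(0) + 2*(-3)*conj(0)]
      = (1/8)[(10) + (-10) + (0) + (0) + (0)] = 0/8 = 0
Dimension check: dim(rho) = sum (mult * dim) = 0*1 + 3*1 + 1*1 + 1*1 + 0*2 = 5 = chi_rho(e) = 5.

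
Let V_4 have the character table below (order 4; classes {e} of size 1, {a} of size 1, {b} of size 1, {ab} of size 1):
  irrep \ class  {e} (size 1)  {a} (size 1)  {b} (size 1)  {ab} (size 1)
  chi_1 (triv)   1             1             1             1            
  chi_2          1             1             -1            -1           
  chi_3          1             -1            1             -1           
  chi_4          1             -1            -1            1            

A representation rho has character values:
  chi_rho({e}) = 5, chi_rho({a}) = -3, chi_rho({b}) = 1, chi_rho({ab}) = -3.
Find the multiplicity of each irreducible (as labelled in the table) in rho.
Multiplicities: chi_1: 0, chi_2: 1, chi_3: 3, chi_4: 1.

Working: Use <chi_rho, chi> = (1/|G|) sum_C |C| * chi_rho(C) * conj(chi(C)) with |G| = 4 for each irreducible chi in the table:
  <chi_rho, chi_1> = (1/4)[1*(5)*conj(1) + 1*(-3)*conj(1) + 1*(1)*conj(1) + 1*(-3)*conj(1)]
      = (1/4)[(5) + (-3) + (1) + (-3)] = 0/4 = 0
  <chi_rho, chi_2> = (1/4)[1*(5)*conj(1) + 1*(-3)*conj(1) + 1*(1)*conj(-1) + 1*(-3)*conj(-1)]
      = (1/4)[(5) + (-3) + (-1) + (3)] = 4/4 = 1
  <chi_rho, chi_3> = (1/4)[1*(5)*conj(1) + 1*(-3)*conj(-1) + 1*(1)*conj(1) + 1*(-3)*conj(-1)]
      = (1/4)[(5) + (3) + (1) + (3)] = 12/4 = 3
  <chi_rho, chi_4> = (1/4)[1*(5)*conj(1) + 1*(-3)*conj(-1) + 1*(1)*conj(-1) + 1*(-3)*conj(1)]
      = (1/4)[(5) + (3) + (-1) + (-3)] = 4/4 = 1
Dimension check: dim(rho) = sum (mult * dim) = 0*1 + 1*1 + 3*1 + 1*1 = 5 = chi_rho(e) = 5.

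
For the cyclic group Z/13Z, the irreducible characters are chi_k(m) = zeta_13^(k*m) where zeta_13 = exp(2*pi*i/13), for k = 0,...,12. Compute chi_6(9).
chi_6(9) = zeta_13^54 = exp(4*I*pi/13)

Details: chi_6(9) = zeta_13^(6*9) = zeta_13^54. Since zeta_13^13 = 1, this equals zeta_13^2 = exp(2*pi*i*2/13) = exp(4*I*pi/13).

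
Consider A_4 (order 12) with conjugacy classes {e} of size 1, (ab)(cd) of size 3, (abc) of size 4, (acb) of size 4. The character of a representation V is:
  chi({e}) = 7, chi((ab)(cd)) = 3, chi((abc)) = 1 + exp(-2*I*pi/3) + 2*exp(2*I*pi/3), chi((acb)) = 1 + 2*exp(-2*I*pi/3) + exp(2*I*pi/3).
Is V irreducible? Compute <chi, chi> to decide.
Not irreducible (reducible): <chi, chi> = 7 > 1.

Derivation: <chi, chi> = (1/|G|) sum_C |C| * |chi(C)|^2 = (1/12)[1*|7|^2 + 3*|3|^2 + 4*|1 + exp(-2*I*pi/3) + 2*exp(2*I*pi/3)|^2 + 4*|1 + 2*exp(-2*I*pi/3) + exp(2*I*pi/3)|^2]
  = (1/12)[(49) + (27) + (4) + (4)] = 84/12 = 7.
(Exp terms are combined using exp(i*s)*conj(exp(i*t)) = exp(i*(s-t)), and sums of them are collapsed using the identity that for every m > 1 the m distinct m-th roots of unity sum to 0, e.g. 1 + exp(2*I*pi/3) + exp(-2*I*pi/3) = 0.)
A character is irreducible iff <chi, chi> = 1, so this representation is reducible.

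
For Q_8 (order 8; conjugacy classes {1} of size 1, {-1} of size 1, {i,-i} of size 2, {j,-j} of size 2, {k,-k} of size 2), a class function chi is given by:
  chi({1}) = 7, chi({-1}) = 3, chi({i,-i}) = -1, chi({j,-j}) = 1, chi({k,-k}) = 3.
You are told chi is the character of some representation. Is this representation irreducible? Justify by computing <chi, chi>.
Not irreducible (reducible): <chi, chi> = 10 > 1.

Working: <chi, chi> = (1/|G|) sum_C |C| * |chi(C)|^2 = (1/8)[1*|7|^2 + 1*|3|^2 + 2*|-1|^2 + 2*|1|^2 + 2*|3|^2]
  = (1/8)[(49) + (9) + (2) + (2) + (18)] = 80/8 = 10.
A character is irreducible iff <chi, chi> = 1, so this representation is reducible.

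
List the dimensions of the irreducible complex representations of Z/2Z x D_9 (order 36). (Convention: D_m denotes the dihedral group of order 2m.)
Dimensions: 1, 1, 1, 1, 2, 2, 2, 2, 2, 2, 2, 2

Reasoning: There are 12 irreducibles (= number of conjugacy classes). Their dimensions d_i satisfy sum d_i^2 = |G| = 36: 1 + 1 + 1 + 1 + 4 + 4 + 4 + 4 + 4 + 4 + 4 + 4 = 36. (For the product with Z/2Z: each of the 2 1-dim characters of Z/2Z tensors with each irrep of D_9, giving 2 copies of each D_9-dimension.)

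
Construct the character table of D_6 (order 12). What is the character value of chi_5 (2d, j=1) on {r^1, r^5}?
Conjugacy classes: {e} of size 1, {r^3} of size 1, {r^1, r^5} of size 2, {r^2, r^4} of size 2, {s, sr^2, ...} of size 3, {sr, sr^3, ...} of size 3.
Character table:
  irrep \ class              {e} (size 1)  {r^3} (size 1)  {r^1, r^5} (size 2)  {r^2, r^4} (size 2)  {s, sr^2, ...} (size 3)  {sr, sr^3, ...} (size 3)
  chi_1 (triv)               1             1               1                    1                    1                        1                       
  chi_2 (sign: r->1, s->-1)  1             1               1                    1                    -1                       -1                      
  chi_3 (r->-1, s->1)        1             -1              -1                   1                    1                        -1                      
  chi_4 (r->-1, s->-1)       1             -1              -1                   1                    -1                       1                       
  chi_5 (2d, j=1)            2             -2              1                    -1                   0                        0                       
  chi_6 (2d, j=2)            2             2               -1                   -1                   0                        0                       

Spot check: chi_5 (2d, j=1) on {r^1, r^5} = 1.

Justification: D_6 has order 2*6 = 12 with 6 conjugacy classes, hence 6 irreducibles. Sum of squared dims 1 + 1 + 1 + 1 + 4 + 4 = 12 = |G|. Linear characters come from the abelianisation; the 2-dimensional irreps have character r^k -> 2*cos(2*pi*j*k/6), reflections -> 0.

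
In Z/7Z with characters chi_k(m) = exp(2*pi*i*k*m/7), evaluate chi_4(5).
chi_4(5) = zeta_7^20 = exp(-2*I*pi/7)

Explanation: chi_4(5) = zeta_7^(4*5) = zeta_7^20. Since zeta_7^7 = 1, this equals zeta_7^6 = exp(2*pi*i*6/7) = exp(-2*I*pi/7).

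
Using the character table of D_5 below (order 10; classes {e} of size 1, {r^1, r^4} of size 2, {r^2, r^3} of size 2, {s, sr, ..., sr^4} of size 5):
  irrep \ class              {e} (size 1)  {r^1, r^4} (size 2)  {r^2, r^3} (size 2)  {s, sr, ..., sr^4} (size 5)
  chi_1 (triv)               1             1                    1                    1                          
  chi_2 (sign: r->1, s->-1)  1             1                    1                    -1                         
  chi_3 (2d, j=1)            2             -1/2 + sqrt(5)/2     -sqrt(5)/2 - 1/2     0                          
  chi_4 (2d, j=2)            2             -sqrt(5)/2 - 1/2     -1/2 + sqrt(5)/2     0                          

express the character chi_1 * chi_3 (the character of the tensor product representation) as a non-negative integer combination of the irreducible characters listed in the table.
chi_1 tensor chi_3 = chi_3 (all other irreducibles have multiplicity 0).

Working: The character of a tensor product is the pointwise product (chi_1 * chi_3)(C) = chi_1(C) * chi_3(C):
  {e}: (1)*(2), {r^1, r^4}: (1)*(-1/2 + sqrt(5)/2), {r^2, r^3}: (1)*(-sqrt(5)/2 - 1/2), {s, sr, ..., sr^4}: (1)*(0)
so (chi_1 * chi_3) takes values
  {e} -> 2, {r^1, r^4} -> -1/2 + sqrt(5)/2, {r^2, r^3} -> -sqrt(5)/2 - 1/2, {s, sr, ..., sr^4} -> 0.
Now take the inner product of this character with each irreducible chi from the table, <chi_1*chi_3, chi> = (1/10) sum_C |C| (chi_1*chi_3)(C) conj(chi(C)):
  <chi_1*chi_3, chi_1> = (1/10)[1*(2)*conj(1) + 2*(-1/2 + sqrt(5)/2)*conj(1) + 2*(-sqrt(5)/2 - 1/2)*conj(1) + 5*(0)*conj(1)]
      = (1/10)[(2) + (-1 + sqrt(5)) + (-sqrt(5) - 1) + (0)] = 0/10 = 0
  <chi_1*chi_3, chi_2> = (1/10)[1*(2)*conj(1) + 2*(-1/2 + sqrt(5)/2)*conj(1) + 2*(-sqrt(5)/2 - 1/2)*conj(1) + 5*(0)*conj(-1)]
      = (1/10)[(2) + (-1 + sqrt(5)) + (-sqrt(5) - 1) + (0)] = 0/10 = 0
  <chi_1*chi_3, chi_3> = (1/10)[1*(2)*conj(2) + 2*(-1/2 + sqrt(5)/2)*conj(-1/2 + sqrt(5)/2) + 2*(-sqrt(5)/2 - 1/2)*conj(-sqrt(5)/2 - 1/2) + 5*(0)*conj(0)]
      = (1/10)[(4) + (3 - sqrt(5)) + (sqrt(5) + 3) + (0)] = 10/10 = 1
  <chi_1*chi_3, chi_4> = (1/10)[1*(2)*conj(2) + 2*(-1/2 + sqrt(5)/2)*conj(-sqrt(5)/2 - 1/2) + 2*(-sqrt(5)/2 - 1/2)*conj(-1/2 + sqrt(5)/2) + 5*(0)*conj(0)]
      = (1/10)[(4) + (-2) + (-2) + (0)] = 0/10 = 0
Hence the multiplicities are chi_3: 1. Dimension check: dim(chi_1)*dim(chi_3) = 1*2 = 2 and sum (mult * dim) = 1*2 = 2.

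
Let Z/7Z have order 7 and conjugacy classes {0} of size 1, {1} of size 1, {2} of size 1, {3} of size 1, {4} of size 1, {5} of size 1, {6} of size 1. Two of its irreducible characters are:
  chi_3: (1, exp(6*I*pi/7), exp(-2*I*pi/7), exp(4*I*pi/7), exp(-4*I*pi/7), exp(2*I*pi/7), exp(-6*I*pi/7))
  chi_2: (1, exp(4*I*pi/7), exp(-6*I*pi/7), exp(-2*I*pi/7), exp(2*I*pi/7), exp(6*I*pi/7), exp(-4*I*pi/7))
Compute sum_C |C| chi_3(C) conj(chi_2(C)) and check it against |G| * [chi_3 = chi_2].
Sum = 0; so <chi_3, chi_2> = 0 (distinct irreducibles are orthogonal).

Explanation: Compute term by term over conjugacy classes (|C| * chi_3(C) * conj(chi_2(C))):
  1*(1)*conj(1) + 1*(exp(6*I*pi/7))*conj(exp(4*I*pi/7)) + 1*(exp(-2*I*pi/7))*conj(exp(-6*I*pi/7)) + 1*(exp(4*I*pi/7))*conj(exp(-2*I*pi/7)) + 1*(exp(-4*I*pi/7))*conj(exp(2*I*pi/7)) + 1*(exp(2*I*pi/7))*conj(exp(6*I*pi/7)) + 1*(exp(-6*I*pi/7))*conj(exp(-4*I*pi/7))
  = (1) + (exp(2*I*pi/7)) + (exp(4*I*pi/7)) + (exp(6*I*pi/7)) + (exp(-6*I*pi/7)) + (exp(-4*I*pi/7)) + (exp(-2*I*pi/7))
  = 0.
(Exp terms are combined using exp(i*s)*conj(exp(i*t)) = exp(i*(s-t)), and sums of them are collapsed using the identity that for every m > 1 the m distinct m-th roots of unity sum to 0, e.g. 1 + exp(2*I*pi/3) + exp(-2*I*pi/3) = 0.)
Dividing by |G| = 7 gives 0/7 = 0, matching the row-orthogonality relation <chi_3, chi_2> = [chi_3 = chi_2].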